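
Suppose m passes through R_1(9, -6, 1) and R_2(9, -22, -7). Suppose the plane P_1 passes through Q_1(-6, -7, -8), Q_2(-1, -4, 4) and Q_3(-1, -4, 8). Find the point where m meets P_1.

(9, 2, 5)

A direction vector for m is R_2 − R_1 = (0, -16, -8).
Q_1Q_2 = (5, 3, 12), Q_1Q_3 = (5, 3, 16); a normal to P_1 is Q_1Q_2 × Q_1Q_3 = (12, -20, 0).
Using Q_1: P_1 has equation 12x - 20y = 68.
Substitute r = (9, -6, 1) + t(0, -16, -8) into the plane: 228 + 320t = 68, so t = -1/2.
Intersection: (9, -6, 1) + (-1/2)·(0, -16, -8) = (9, 2, 5).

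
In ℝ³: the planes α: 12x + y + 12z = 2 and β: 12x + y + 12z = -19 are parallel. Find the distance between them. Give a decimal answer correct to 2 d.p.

1.24

Same normal n = (12, 1, 12) with |n| = √289; distance = |2 − (-19)| / |n| = 21/√289 ≈ 1.24.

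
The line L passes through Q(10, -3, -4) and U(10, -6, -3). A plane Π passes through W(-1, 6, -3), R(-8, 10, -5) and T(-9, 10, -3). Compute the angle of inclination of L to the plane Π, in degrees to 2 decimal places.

A direction vector for L is U − Q = (0, -3, 1).
WR = (-7, 4, -2), WT = (-8, 4, 0); a normal to Π is WR × WT = (8, 16, 4).
Using W: Π has equation 8x + 16y + 4z = 76.
sin θ = |n·v| / (|n||v|) = |-44| / (√336 · √10) = 0.75907.
θ ≈ 49.38°.

49.38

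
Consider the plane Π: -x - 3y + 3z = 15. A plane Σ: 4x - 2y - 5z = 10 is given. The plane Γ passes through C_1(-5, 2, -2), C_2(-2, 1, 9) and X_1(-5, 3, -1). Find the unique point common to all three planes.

(-3, -6, -2)

C_1C_2 = (3, -1, 11), C_1X_1 = (0, 1, 1); a normal to Γ is C_1C_2 × C_1X_1 = (-12, -3, 3).
Using C_1: Γ has equation -12x - 3y + 3z = 48.
Solving the 3×3 linear system -x - 3y + 3z = 15, 4x - 2y - 5z = 10, -12x - 3y + 3z = 48 (e.g. by elimination or Cramer's rule, determinant = -231) gives (-3, -6, -2).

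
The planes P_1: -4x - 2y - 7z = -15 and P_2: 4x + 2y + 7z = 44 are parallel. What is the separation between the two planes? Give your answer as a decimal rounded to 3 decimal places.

3.491

Rescale P_2 by 1/(-1): -4x - 2y - 7z = -44. Then distance = |-15 − (-44)| / √69 ≈ 3.491.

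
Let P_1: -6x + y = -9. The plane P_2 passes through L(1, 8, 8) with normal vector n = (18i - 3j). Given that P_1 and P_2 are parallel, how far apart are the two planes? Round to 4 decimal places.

P_2: n·r = n·L gives 18x - 3y = -6.
Rescale P_2 by 1/(-3): -6x + y = 2. Then distance = |-9 − 2| / √37 ≈ 1.8084.

1.8084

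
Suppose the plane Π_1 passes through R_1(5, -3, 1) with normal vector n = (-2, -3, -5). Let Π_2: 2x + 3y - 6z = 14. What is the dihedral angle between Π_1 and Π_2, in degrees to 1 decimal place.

66.8

Π_1: n·r = n·R_1 gives -2x - 3y - 5z = -6.
cos θ = |n₁·n₂| / (|n₁||n₂|) = |17| / (√38 · √49).
θ = arccos(0.39397) ≈ 66.8°.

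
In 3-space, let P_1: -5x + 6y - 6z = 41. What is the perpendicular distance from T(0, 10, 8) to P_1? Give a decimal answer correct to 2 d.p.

n·T − d = (-5)·(0) + (6)·(10) + (-6)·(8) − 41 = -29; |n| = √97.
Distance = |-29| / √97 = 29/√97 ≈ 2.94.

2.94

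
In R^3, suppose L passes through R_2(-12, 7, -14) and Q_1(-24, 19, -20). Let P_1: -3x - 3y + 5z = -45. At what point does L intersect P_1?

A direction vector for L is Q_1 − R_2 = (-12, 12, -6).
Substitute r = (-12, 7, -14) + t(-12, 12, -6) into the plane: -55 + (-30)t = -45, so t = -1/3.
Intersection: (-12, 7, -14) + (-1/3)·(-12, 12, -6) = (-8, 3, -12).

(-8, 3, -12)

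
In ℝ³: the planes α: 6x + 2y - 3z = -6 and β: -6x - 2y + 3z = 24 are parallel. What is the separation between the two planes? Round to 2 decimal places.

2.57

Rescale β by 1/(-1): 6x + 2y - 3z = -24. Then distance = |-6 − (-24)| / √49 ≈ 2.57.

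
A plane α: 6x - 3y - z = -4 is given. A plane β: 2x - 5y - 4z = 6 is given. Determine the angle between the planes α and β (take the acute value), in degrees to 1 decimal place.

cos θ = |n₁·n₂| / (|n₁||n₂|) = |31| / (√46 · √45).
θ = arccos(0.68136) ≈ 47.1°.

47.1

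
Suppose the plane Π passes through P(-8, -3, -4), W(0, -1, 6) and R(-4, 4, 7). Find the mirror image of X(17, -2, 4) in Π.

PW = (8, 2, 10), PR = (4, 7, 11); a normal to Π is PW × PR = (-48, -48, 48).
Using P: Π has equation -48x - 48y + 48z = 336.
λ = (n·X − d)/|n|² = (-528 − 336)/6912 = -1/8.
Reflection = X − 2λn = (17, -2, 4) − (-1/4)·(-48, -48, 48) = (5, -14, 16).

(5, -14, 16)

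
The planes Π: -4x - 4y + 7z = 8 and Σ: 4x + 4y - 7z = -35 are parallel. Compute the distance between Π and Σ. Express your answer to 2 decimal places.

Rescale Σ by 1/(-1): -4x - 4y + 7z = 35. Then distance = |8 − 35| / √81 ≈ 3.00.

3.00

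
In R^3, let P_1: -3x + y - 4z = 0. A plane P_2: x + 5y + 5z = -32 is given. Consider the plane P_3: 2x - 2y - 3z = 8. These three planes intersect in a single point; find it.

Solving the 3×3 linear system -3x + y - 4z = 0, x + 5y + 5z = -32, 2x - 2y - 3z = 8 (e.g. by elimination or Cramer's rule, determinant = 76) gives (-2, -6, 0).

(-2, -6, 0)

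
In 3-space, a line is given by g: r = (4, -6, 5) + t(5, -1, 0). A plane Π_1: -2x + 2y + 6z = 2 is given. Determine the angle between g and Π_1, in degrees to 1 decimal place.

sin θ = |n·v| / (|n||v|) = |-12| / (√44 · √26) = 0.35479.
θ ≈ 20.8°.

20.8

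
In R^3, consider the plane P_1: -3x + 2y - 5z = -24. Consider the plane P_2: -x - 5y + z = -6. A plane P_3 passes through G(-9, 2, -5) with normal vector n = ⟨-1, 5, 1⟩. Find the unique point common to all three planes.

(1, 2, 5)

P_3: n·r = n·G gives -x + 5y + z = 14.
Solving the 3×3 linear system -3x + 2y - 5z = -24, -x - 5y + z = -6, -x + 5y + z = 14 (e.g. by elimination or Cramer's rule, determinant = 80) gives (1, 2, 5).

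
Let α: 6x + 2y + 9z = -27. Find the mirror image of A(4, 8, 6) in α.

λ = (n·A − d)/|n|² = (94 − (-27))/121 = 1.
Reflection = A − 2λn = (4, 8, 6) − 2·(6, 2, 9) = (-8, 4, -12).

(-8, 4, -12)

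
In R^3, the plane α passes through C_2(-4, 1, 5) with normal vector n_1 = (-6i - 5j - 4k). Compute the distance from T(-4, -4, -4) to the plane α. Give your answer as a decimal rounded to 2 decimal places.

α: n_1·r = n_1·C_2 gives -6x - 5y - 4z = -1.
n·T − d = (-6)·(-4) + (-5)·(-4) + (-4)·(-4) − (-1) = 61; |n| = √77.
Distance = |61| / √77 = 61/√77 ≈ 6.95.

6.95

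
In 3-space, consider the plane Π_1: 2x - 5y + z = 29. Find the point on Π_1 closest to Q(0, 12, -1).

Foot = Q − λn with λ = (n·Q − d)/|n|² = (-61 − 29)/30 = -3.
Foot = (0, 12, -1) − (-3)·(2, -5, 1) = (6, -3, 2).

(6, -3, 2)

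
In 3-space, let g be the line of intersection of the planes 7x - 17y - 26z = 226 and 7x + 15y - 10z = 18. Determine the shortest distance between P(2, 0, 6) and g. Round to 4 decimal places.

Direction of g: (7, -17, -26) × (7, 15, -10) = (560, -112, 224).
A point on g: solving the two plane equations with x = -1 gives (-1, -3, -7).
Taking (-1, -3, -7) on g with direction v = (560, -112, 224): w = P − (-1, -3, -7) = (3, 3, 13), and w × v = (2128, 6608, -2016).
Distance = |w × v| / |v| = √52258304 / √376320 ≈ 11.7842.

11.7842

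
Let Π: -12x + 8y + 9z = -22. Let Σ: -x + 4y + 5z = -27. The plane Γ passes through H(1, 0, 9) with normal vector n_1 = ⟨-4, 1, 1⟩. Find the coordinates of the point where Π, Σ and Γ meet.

(-3, -5, -2)

Γ: n_1·r = n_1·H gives -4x + y + z = 5.
Solving the 3×3 linear system -12x + 8y + 9z = -22, -x + 4y + 5z = -27, -4x + y + z = 5 (e.g. by elimination or Cramer's rule, determinant = -5) gives (-3, -5, -2).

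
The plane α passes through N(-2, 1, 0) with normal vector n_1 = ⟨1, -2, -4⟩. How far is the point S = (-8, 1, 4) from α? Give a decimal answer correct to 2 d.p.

4.80

α: n_1·r = n_1·N gives x - 2y - 4z = -4.
n·S − d = (1)·(-8) + (-2)·(1) + (-4)·(4) − (-4) = -22; |n| = √21.
Distance = |-22| / √21 = 22/√21 ≈ 4.80.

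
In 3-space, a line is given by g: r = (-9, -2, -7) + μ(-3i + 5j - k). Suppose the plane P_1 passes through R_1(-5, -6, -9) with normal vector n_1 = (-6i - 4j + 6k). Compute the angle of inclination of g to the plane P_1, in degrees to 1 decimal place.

P_1: n_1·r = n_1·R_1 gives -6x - 4y + 6z = 0.
sin θ = |n·v| / (|n||v|) = |-8| / (√88 · √35) = 0.14415.
θ ≈ 8.3°.

8.3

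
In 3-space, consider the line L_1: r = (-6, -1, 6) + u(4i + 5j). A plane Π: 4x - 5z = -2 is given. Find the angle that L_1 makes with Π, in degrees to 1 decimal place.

sin θ = |n·v| / (|n||v|) = |16| / (√41 · √41) = 0.39024.
θ ≈ 23.0°.

23.0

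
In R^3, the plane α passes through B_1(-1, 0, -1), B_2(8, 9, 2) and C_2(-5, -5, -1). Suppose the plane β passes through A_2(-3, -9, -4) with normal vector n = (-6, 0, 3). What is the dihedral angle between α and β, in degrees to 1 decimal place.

B_1B_2 = (9, 9, 3), B_1C_2 = (-4, -5, 0); a normal to α is B_1B_2 × B_1C_2 = (15, -12, -9).
Using B_1: α has equation 15x - 12y - 9z = -6.
β: n·r = n·A_2 gives -6x + 3z = 6.
cos θ = |n₁·n₂| / (|n₁||n₂|) = |-117| / (√450 · √45).
θ = arccos(0.82219) ≈ 34.7°.

34.7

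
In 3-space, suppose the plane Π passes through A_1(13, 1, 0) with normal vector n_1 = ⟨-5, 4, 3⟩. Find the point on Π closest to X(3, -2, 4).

(8, -6, 1)

Π: n_1·r = n_1·A_1 gives -5x + 4y + 3z = -61.
Foot = X − λn with λ = (n·X − d)/|n|² = (-11 − (-61))/50 = 1.
Foot = (3, -2, 4) − 1·(-5, 4, 3) = (8, -6, 1).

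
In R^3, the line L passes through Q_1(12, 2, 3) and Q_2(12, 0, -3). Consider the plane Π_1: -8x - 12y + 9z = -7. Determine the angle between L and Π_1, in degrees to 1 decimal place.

A direction vector for L is Q_2 − Q_1 = (0, -2, -6).
sin θ = |n·v| / (|n||v|) = |-30| / (√289 · √40) = 0.27902.
θ ≈ 16.2°.

16.2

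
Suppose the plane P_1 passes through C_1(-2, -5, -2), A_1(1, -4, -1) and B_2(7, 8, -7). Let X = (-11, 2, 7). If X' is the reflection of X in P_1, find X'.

(1, -14, -13)

C_1A_1 = (3, 1, 1), C_1B_2 = (9, 13, -5); a normal to P_1 is C_1A_1 × C_1B_2 = (-18, 24, 30).
Using C_1: P_1 has equation -18x + 24y + 30z = -144.
λ = (n·X − d)/|n|² = (456 − (-144))/1800 = 1/3.
Reflection = X − 2λn = (-11, 2, 7) − (2/3)·(-18, 24, 30) = (1, -14, -13).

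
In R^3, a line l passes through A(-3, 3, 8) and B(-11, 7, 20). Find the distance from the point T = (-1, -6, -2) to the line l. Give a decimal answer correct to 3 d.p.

7.275

A direction vector for l is B − A = (-8, 4, 12).
Taking (-3, 3, 8) on l with direction v = (-8, 4, 12): w = T − (-3, 3, 8) = (2, -9, -10), and w × v = (-68, 56, -64).
Distance = |w × v| / |v| = √11856 / √224 ≈ 7.275.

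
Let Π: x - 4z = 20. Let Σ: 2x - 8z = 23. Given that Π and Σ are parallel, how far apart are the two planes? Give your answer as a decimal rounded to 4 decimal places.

Rescale Σ by 1/2: x - 4z = 23/2. Then distance = |20 − (23/2)| / √17 ≈ 2.0616.

2.0616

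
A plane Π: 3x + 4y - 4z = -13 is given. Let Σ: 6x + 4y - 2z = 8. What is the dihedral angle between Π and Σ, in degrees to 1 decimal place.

28.8

cos θ = |n₁·n₂| / (|n₁||n₂|) = |42| / (√41 · √56).
θ = arccos(0.87652) ≈ 28.8°.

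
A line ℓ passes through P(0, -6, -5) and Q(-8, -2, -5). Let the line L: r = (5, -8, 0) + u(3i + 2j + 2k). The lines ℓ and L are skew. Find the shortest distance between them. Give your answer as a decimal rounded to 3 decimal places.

A direction vector for ℓ is Q − P = (-8, 4, 0).
Common perpendicular direction n = (-8, 4, 0) × (3, 2, 2) = (8, 16, -28).
With w = (5, -8, 0) − (0, -6, -5) = (5, -2, 5), w · n = -132.
Distance = |w · n| / |n| = |-132| / √1104 ≈ 3.973.

3.973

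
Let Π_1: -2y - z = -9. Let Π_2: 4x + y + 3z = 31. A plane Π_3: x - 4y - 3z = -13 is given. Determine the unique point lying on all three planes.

(6, 4, 1)

Solving the 3×3 linear system -2y - z = -9, 4x + y + 3z = 31, x - 4y - 3z = -13 (e.g. by elimination or Cramer's rule, determinant = -13) gives (6, 4, 1).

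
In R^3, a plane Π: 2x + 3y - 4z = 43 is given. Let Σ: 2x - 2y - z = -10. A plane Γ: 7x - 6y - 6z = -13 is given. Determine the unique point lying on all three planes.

(-1, 7, -6)

Solving the 3×3 linear system 2x + 3y - 4z = 43, 2x - 2y - z = -10, 7x - 6y - 6z = -13 (e.g. by elimination or Cramer's rule, determinant = 19) gives (-1, 7, -6).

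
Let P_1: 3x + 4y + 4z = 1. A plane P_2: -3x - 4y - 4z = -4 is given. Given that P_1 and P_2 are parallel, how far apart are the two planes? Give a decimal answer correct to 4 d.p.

0.4685

Rescale P_2 by 1/(-1): 3x + 4y + 4z = 4. Then distance = |1 − 4| / √41 ≈ 0.4685.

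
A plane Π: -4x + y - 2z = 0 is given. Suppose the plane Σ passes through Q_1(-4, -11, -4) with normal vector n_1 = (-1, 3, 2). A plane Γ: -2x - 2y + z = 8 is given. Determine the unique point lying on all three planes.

(1, -8, -6)

Σ: n_1·r = n_1·Q_1 gives -x + 3y + 2z = -37.
Solving the 3×3 linear system -4x + y - 2z = 0, -x + 3y + 2z = -37, -2x - 2y + z = 8 (e.g. by elimination or Cramer's rule, determinant = -47) gives (1, -8, -6).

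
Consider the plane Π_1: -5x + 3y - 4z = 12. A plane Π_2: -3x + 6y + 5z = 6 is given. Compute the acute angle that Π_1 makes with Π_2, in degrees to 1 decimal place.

cos θ = |n₁·n₂| / (|n₁||n₂|) = |13| / (√50 · √70).
θ = arccos(0.21974) ≈ 77.3°.

77.3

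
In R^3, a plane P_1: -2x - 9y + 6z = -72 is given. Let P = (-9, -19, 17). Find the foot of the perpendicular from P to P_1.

Foot = P − λn with λ = (n·P − d)/|n|² = (291 − (-72))/121 = 3.
Foot = (-9, -19, 17) − 3·(-2, -9, 6) = (-3, 8, -1).

(-3, 8, -1)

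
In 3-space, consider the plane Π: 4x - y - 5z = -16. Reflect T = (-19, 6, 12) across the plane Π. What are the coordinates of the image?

λ = (n·T − d)/|n|² = (-142 − (-16))/42 = -3.
Reflection = T − 2λn = (-19, 6, 12) − (-6)·(4, -1, -5) = (5, 0, -18).

(5, 0, -18)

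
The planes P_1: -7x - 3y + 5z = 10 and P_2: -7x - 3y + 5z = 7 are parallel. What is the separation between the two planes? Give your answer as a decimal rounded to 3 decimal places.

Same normal n = (-7, -3, 5) with |n| = √83; distance = |10 − 7| / |n| = 3/√83 ≈ 0.329.

0.329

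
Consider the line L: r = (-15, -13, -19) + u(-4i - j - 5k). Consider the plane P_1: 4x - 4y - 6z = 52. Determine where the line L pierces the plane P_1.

(-3, -10, -4)

Substitute r = (-15, -13, -19) + t(-4, -1, -5) into the plane: 106 + 18t = 52, so t = -3.
Intersection: (-15, -13, -19) + (-3)·(-4, -1, -5) = (-3, -10, -4).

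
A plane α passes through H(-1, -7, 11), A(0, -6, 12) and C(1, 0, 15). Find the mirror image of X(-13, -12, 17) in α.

(-1, -4, -3)

HA = (1, 1, 1), HC = (2, 7, 4); a normal to α is HA × HC = (-3, -2, 5).
Using H: α has equation -3x - 2y + 5z = 72.
λ = (n·X − d)/|n|² = (148 − 72)/38 = 2.
Reflection = X − 2λn = (-13, -12, 17) − 4·(-3, -2, 5) = (-1, -4, -3).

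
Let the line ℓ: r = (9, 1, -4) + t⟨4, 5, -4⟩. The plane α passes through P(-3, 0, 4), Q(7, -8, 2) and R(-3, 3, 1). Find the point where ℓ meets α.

(5, -4, 0)

PQ = (10, -8, -2), PR = (0, 3, -3); a normal to α is PQ × PR = (30, 30, 30).
Using P: α has equation 30x + 30y + 30z = 30.
Substitute r = (9, 1, -4) + t(4, 5, -4) into the plane: 180 + 150t = 30, so t = -1.
Intersection: (9, 1, -4) + (-1)·(4, 5, -4) = (5, -4, 0).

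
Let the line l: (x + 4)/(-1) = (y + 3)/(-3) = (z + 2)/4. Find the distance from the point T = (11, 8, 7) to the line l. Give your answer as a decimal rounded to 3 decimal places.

20.530

l has direction (-1, -3, 4) through (-4, -3, -2).
Taking (-4, -3, -2) on l with direction v = (-1, -3, 4): w = T − (-4, -3, -2) = (15, 11, 9), and w × v = (71, -69, -34).
Distance = |w × v| / |v| = √10958 / √26 ≈ 20.530.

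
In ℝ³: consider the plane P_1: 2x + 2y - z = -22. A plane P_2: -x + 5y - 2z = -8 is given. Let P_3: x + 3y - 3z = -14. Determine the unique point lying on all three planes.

Solving the 3×3 linear system 2x + 2y - z = -22, -x + 5y - 2z = -8, x + 3y - 3z = -14 (e.g. by elimination or Cramer's rule, determinant = -20) gives (-8, -4, -2).

(-8, -4, -2)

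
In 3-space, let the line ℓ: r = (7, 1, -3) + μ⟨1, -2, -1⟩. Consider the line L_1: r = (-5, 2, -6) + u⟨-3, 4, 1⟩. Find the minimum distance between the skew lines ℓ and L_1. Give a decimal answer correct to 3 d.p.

4.619

Common perpendicular direction n = (1, -2, -1) × (-3, 4, 1) = (2, 2, -2).
With w = (-5, 2, -6) − (7, 1, -3) = (-12, 1, -3), w · n = -16.
Distance = |w · n| / |n| = |-16| / √12 ≈ 4.619.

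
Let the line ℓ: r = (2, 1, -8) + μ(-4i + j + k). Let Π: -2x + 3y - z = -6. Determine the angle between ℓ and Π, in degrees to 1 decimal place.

sin θ = |n·v| / (|n||v|) = |10| / (√14 · √18) = 0.62994.
θ ≈ 39.0°.

39.0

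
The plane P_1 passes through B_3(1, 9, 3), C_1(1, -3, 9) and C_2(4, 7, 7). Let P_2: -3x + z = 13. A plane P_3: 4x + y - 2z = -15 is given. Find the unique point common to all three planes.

B_3C_1 = (0, -12, 6), B_3C_2 = (3, -2, 4); a normal to P_1 is B_3C_1 × B_3C_2 = (-36, 18, 36).
Using B_3: P_1 has equation -36x + 18y + 36z = 234.
Solving the 3×3 linear system -36x + 18y + 36z = 234, -3x + z = 13, 4x + y - 2z = -15 (e.g. by elimination or Cramer's rule, determinant = -108) gives (-4, 3, 1).

(-4, 3, 1)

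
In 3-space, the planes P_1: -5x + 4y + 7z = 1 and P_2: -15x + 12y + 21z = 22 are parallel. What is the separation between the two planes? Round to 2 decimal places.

Rescale P_2 by 1/3: -5x + 4y + 7z = 22/3. Then distance = |1 − (22/3)| / √90 ≈ 0.67.

0.67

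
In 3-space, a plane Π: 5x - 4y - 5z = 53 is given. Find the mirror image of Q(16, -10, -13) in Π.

λ = (n·Q − d)/|n|² = (185 − 53)/66 = 2.
Reflection = Q − 2λn = (16, -10, -13) − 4·(5, -4, -5) = (-4, 6, 7).

(-4, 6, 7)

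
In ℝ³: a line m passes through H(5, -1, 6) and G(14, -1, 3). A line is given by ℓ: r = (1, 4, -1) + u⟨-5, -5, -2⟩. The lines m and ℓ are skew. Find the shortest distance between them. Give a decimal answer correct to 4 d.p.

A direction vector for m is G − H = (9, 0, -3).
Common perpendicular direction n = (9, 0, -3) × (-5, -5, -2) = (-15, 33, -45).
With w = (1, 4, -1) − (5, -1, 6) = (-4, 5, -7), w · n = 540.
Distance = |w · n| / |n| = |540| / √3339 ≈ 9.3451.

9.3451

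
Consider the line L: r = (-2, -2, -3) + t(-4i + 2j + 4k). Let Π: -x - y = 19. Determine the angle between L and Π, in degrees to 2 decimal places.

13.63

sin θ = |n·v| / (|n||v|) = |2| / (√2 · √36) = 0.23570.
θ ≈ 13.63°.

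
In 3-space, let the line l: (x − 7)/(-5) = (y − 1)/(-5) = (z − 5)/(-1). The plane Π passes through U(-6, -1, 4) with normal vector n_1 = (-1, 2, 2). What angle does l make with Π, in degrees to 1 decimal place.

19.1

l has direction (-5, -5, -1) through (7, 1, 5).
Π: n_1·r = n_1·U gives -x + 2y + 2z = 12.
sin θ = |n·v| / (|n||v|) = |-7| / (√9 · √51) = 0.32673.
θ ≈ 19.1°.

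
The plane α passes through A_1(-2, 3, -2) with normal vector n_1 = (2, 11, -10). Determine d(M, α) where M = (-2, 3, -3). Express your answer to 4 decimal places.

α: n_1·r = n_1·A_1 gives 2x + 11y - 10z = 49.
n·M − d = (2)·(-2) + (11)·(3) + (-10)·(-3) − 49 = 10; |n| = √225.
Distance = |10| / √225 = 10/√225 ≈ 0.6667.

0.6667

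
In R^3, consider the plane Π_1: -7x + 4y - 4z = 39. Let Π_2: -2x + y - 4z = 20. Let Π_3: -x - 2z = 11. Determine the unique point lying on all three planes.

Solving the 3×3 linear system -7x + 4y - 4z = 39, -2x + y - 4z = 20, -x - 2z = 11 (e.g. by elimination or Cramer's rule, determinant = 10) gives (-5, -2, -3).

(-5, -2, -3)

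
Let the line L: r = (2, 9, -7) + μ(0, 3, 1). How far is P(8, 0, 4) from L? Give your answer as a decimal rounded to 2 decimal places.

14.57

Taking (2, 9, -7) on L with direction v = (0, 3, 1): w = P − (2, 9, -7) = (6, -9, 11), and w × v = (-42, -6, 18).
Distance = |w × v| / |v| = √2124 / √10 ≈ 14.57.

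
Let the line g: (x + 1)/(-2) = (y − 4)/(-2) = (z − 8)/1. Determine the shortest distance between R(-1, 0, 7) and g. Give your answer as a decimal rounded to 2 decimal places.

g has direction (-2, -2, 1) through (-1, 4, 8).
Taking (-1, 4, 8) on g with direction v = (-2, -2, 1): w = R − (-1, 4, 8) = (0, -4, -1), and w × v = (-6, 2, -8).
Distance = |w × v| / |v| = √104 / √9 ≈ 3.40.

3.40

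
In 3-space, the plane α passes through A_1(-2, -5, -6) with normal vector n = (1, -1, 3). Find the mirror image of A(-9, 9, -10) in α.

(-3, 3, 8)

α: n·r = n·A_1 gives x - y + 3z = -15.
λ = (n·A − d)/|n|² = (-48 − (-15))/11 = -3.
Reflection = A − 2λn = (-9, 9, -10) − (-6)·(1, -1, 3) = (-3, 3, 8).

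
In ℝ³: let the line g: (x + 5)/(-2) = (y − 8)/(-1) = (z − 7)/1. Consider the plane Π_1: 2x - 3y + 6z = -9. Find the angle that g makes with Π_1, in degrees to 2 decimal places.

g has direction (-2, -1, 1) through (-5, 8, 7).
sin θ = |n·v| / (|n||v|) = |5| / (√49 · √6) = 0.29161.
θ ≈ 16.95°.

16.95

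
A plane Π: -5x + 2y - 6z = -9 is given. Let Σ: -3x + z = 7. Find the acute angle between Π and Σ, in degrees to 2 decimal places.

cos θ = |n₁·n₂| / (|n₁||n₂|) = |9| / (√65 · √10).
θ = arccos(0.35301) ≈ 69.33°.

69.33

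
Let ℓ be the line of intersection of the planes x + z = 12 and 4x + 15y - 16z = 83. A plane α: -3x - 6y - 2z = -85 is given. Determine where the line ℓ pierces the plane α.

(7, 9, 5)

Direction of ℓ: (1, 0, 1) × (4, 15, -16) = (-15, 20, 15).
A point on ℓ: solving the two plane equations with x = -2 gives (-2, 21, 14).
Substitute r = (-2, 21, 14) + t(-15, 20, 15) into the plane: -148 + (-105)t = -85, so t = -3/5.
Intersection: (-2, 21, 14) + (-3/5)·(-15, 20, 15) = (7, 9, 5).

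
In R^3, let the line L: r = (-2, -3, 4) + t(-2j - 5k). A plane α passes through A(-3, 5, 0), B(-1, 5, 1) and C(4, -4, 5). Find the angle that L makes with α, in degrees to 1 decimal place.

AB = (2, 0, 1), AC = (7, -9, 5); a normal to α is AB × AC = (9, -3, -18).
Using A: α has equation 9x - 3y - 18z = -42.
sin θ = |n·v| / (|n||v|) = |96| / (√414 · √29) = 0.87614.
θ ≈ 61.2°.

61.2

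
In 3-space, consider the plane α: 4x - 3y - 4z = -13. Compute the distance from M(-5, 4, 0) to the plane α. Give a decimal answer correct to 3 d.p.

2.967

n·M − d = (4)·(-5) + (-3)·(4) + (-4)·(0) − (-13) = -19; |n| = √41.
Distance = |-19| / √41 = 19/√41 ≈ 2.967.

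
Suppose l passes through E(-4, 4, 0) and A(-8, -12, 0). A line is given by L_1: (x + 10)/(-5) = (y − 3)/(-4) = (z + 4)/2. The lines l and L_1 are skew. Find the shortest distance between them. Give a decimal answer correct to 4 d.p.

6.1111

A direction vector for l is A − E = (-4, -16, 0).
L_1 has direction (-5, -4, 2) through (-10, 3, -4).
Common perpendicular direction n = (-4, -16, 0) × (-5, -4, 2) = (-32, 8, -64).
With w = (-10, 3, -4) − (-4, 4, 0) = (-6, -1, -4), w · n = 440.
Distance = |w · n| / |n| = |440| / √5184 ≈ 6.1111.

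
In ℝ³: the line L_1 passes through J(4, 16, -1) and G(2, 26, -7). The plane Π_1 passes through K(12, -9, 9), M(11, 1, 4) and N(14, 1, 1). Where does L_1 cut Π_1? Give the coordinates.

A direction vector for L_1 is G − J = (-2, 10, -6).
KM = (-1, 10, -5), KN = (2, 10, -8); a normal to Π_1 is KM × KN = (-30, -18, -30).
Using K: Π_1 has equation -30x - 18y - 30z = -468.
Substitute r = (4, 16, -1) + t(-2, 10, -6) into the plane: -378 + 60t = -468, so t = -3/2.
Intersection: (4, 16, -1) + (-3/2)·(-2, 10, -6) = (7, 1, 8).

(7, 1, 8)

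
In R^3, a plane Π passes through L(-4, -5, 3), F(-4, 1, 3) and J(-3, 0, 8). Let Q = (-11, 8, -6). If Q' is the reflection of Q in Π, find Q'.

(-1, 8, -8)

LF = (0, 6, 0), LJ = (1, 5, 5); a normal to Π is LF × LJ = (30, 0, -6).
Using L: Π has equation 30x - 6z = -138.
λ = (n·Q − d)/|n|² = (-294 − (-138))/936 = -1/6.
Reflection = Q − 2λn = (-11, 8, -6) − (-1/3)·(30, 0, -6) = (-1, 8, -8).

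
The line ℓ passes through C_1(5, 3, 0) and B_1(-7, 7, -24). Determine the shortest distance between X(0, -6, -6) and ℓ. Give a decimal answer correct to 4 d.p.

A direction vector for ℓ is B_1 − C_1 = (-12, 4, -24).
Taking (5, 3, 0) on ℓ with direction v = (-12, 4, -24): w = X − (5, 3, 0) = (-5, -9, -6), and w × v = (240, -48, -128).
Distance = |w × v| / |v| = √76288 / √736 ≈ 10.1810.

10.1810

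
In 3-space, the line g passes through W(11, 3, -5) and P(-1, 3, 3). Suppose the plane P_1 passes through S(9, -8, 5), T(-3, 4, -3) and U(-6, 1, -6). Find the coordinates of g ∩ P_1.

(2, 3, 1)

A direction vector for g is P − W = (-12, 0, 8).
ST = (-12, 12, -8), SU = (-15, 9, -11); a normal to P_1 is ST × SU = (-60, -12, 72).
Using S: P_1 has equation -60x - 12y + 72z = -84.
Substitute r = (11, 3, -5) + t(-12, 0, 8) into the plane: -1056 + 1296t = -84, so t = 3/4.
Intersection: (11, 3, -5) + (3/4)·(-12, 0, 8) = (2, 3, 1).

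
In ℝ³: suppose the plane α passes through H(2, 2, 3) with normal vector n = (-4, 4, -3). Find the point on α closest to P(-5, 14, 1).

α: n·r = n·H gives -4x + 4y - 3z = -9.
Foot = P − λn with λ = (n·P − d)/|n|² = (73 − (-9))/41 = 2.
Foot = (-5, 14, 1) − 2·(-4, 4, -3) = (3, 6, 7).

(3, 6, 7)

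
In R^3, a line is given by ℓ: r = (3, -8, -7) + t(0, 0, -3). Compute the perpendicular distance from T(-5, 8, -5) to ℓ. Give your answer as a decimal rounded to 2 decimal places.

17.89

Taking (3, -8, -7) on ℓ with direction v = (0, 0, -3): w = T − (3, -8, -7) = (-8, 16, 2), and w × v = (-48, -24, 0).
Distance = |w × v| / |v| = √2880 / √9 ≈ 17.89.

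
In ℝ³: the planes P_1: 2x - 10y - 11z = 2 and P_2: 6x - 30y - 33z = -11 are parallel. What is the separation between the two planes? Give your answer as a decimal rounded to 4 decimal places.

Rescale P_2 by 1/3: 2x - 10y - 11z = -11/3. Then distance = |2 − (-11/3)| / √225 ≈ 0.3778.

0.3778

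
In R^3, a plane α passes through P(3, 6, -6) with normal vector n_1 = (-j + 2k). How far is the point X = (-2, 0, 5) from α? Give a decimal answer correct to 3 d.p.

α: n_1·r = n_1·P gives -y + 2z = -18.
n·X − d = (0)·(-2) + (-1)·(0) + (2)·(5) − (-18) = 28; |n| = √5.
Distance = |28| / √5 = 28/√5 ≈ 12.522.

12.522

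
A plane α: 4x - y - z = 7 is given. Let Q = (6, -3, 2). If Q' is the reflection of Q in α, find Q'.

λ = (n·Q − d)/|n|² = (25 − 7)/18 = 1.
Reflection = Q − 2λn = (6, -3, 2) − 2·(4, -1, -1) = (-2, -1, 4).

(-2, -1, 4)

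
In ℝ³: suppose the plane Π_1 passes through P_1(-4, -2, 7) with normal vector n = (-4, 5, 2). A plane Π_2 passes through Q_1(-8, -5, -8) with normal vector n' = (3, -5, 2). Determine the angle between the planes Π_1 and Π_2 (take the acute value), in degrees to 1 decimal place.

37.1

Π_1: n·r = n·P_1 gives -4x + 5y + 2z = 20.
Π_2: n'·r = n'·Q_1 gives 3x - 5y + 2z = -15.
cos θ = |n₁·n₂| / (|n₁||n₂|) = |-33| / (√45 · √38).
θ = arccos(0.79802) ≈ 37.1°.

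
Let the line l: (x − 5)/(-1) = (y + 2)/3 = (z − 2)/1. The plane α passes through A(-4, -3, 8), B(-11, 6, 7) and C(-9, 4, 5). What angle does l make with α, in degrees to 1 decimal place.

l has direction (-1, 3, 1) through (5, -2, 2).
AB = (-7, 9, -1), AC = (-5, 7, -3); a normal to α is AB × AC = (-20, -16, -4).
Using A: α has equation -20x - 16y - 4z = 96.
sin θ = |n·v| / (|n||v|) = |-32| / (√672 · √11) = 0.37219.
θ ≈ 21.9°.

21.9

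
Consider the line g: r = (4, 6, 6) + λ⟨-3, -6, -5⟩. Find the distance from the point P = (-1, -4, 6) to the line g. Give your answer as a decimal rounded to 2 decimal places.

Taking (4, 6, 6) on g with direction v = (-3, -6, -5): w = P − (4, 6, 6) = (-5, -10, 0), and w × v = (50, -25, 0).
Distance = |w × v| / |v| = √3125 / √70 ≈ 6.68.

6.68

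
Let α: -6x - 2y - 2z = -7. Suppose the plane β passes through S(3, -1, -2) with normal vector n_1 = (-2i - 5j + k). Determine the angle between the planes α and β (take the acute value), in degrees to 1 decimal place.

56.6

β: n_1·r = n_1·S gives -2x - 5y + z = -3.
cos θ = |n₁·n₂| / (|n₁||n₂|) = |20| / (√44 · √30).
θ = arccos(0.55048) ≈ 56.6°.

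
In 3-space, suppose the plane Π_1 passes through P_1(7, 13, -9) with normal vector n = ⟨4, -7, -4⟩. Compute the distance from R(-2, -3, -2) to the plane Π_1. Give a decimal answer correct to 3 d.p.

5.333

Π_1: n·r = n·P_1 gives 4x - 7y - 4z = -27.
n·R − d = (4)·(-2) + (-7)·(-3) + (-4)·(-2) − (-27) = 48; |n| = √81.
Distance = |48| / √81 = 48/√81 ≈ 5.333.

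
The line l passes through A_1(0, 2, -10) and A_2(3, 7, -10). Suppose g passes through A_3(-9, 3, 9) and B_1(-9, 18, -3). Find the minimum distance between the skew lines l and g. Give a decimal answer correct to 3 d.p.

A direction vector for l is A_2 − A_1 = (3, 5, 0).
A direction vector for g is B_1 − A_3 = (0, 15, -12).
Common perpendicular direction n = (3, 5, 0) × (0, 15, -12) = (-60, 36, 45).
With w = (-9, 3, 9) − (0, 2, -10) = (-9, 1, 19), w · n = 1431.
Distance = |w · n| / |n| = |1431| / √6921 ≈ 17.201.

17.201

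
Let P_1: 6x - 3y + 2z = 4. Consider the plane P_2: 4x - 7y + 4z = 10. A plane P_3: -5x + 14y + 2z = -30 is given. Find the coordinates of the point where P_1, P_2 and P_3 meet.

Solving the 3×3 linear system 6x - 3y + 2z = 4, 4x - 7y + 4z = 10, -5x + 14y + 2z = -30 (e.g. by elimination or Cramer's rule, determinant = -294) gives (0, -2, -1).

(0, -2, -1)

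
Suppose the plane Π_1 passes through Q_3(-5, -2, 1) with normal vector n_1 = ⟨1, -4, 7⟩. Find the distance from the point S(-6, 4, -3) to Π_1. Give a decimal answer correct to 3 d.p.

6.524

Π_1: n_1·r = n_1·Q_3 gives x - 4y + 7z = 10.
n·S − d = (1)·(-6) + (-4)·(4) + (7)·(-3) − 10 = -53; |n| = √66.
Distance = |-53| / √66 = 53/√66 ≈ 6.524.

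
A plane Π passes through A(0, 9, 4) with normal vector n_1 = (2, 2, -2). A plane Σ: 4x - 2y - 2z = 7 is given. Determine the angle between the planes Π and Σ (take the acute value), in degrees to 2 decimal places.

61.87

Π: n_1·r = n_1·A gives 2x + 2y - 2z = 10.
cos θ = |n₁·n₂| / (|n₁||n₂|) = |8| / (√12 · √24).
θ = arccos(0.47140) ≈ 61.87°.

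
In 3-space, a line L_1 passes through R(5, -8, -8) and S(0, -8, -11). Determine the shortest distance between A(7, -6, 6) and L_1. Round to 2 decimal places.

11.16

A direction vector for L_1 is S − R = (-5, 0, -3).
Taking (5, -8, -8) on L_1 with direction v = (-5, 0, -3): w = A − (5, -8, -8) = (2, 2, 14), and w × v = (-6, -64, 10).
Distance = |w × v| / |v| = √4232 / √34 ≈ 11.16.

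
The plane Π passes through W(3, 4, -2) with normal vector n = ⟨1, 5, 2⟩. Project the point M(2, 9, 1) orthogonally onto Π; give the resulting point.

Π: n·r = n·W gives x + 5y + 2z = 19.
Foot = M − λn with λ = (n·M − d)/|n|² = (49 − 19)/30 = 1.
Foot = (2, 9, 1) − 1·(1, 5, 2) = (1, 4, -1).

(1, 4, -1)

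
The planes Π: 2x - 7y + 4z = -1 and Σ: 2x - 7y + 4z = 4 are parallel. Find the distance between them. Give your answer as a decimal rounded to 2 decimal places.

0.60

Same normal n = (2, -7, 4) with |n| = √69; distance = |-1 − 4| / |n| = 5/√69 ≈ 0.60.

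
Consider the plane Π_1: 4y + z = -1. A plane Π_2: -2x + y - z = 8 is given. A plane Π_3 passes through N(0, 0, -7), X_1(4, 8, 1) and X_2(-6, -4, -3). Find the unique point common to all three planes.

(-6, -1, 3)

NX_1 = (4, 8, 8), NX_2 = (-6, -4, 4); a normal to Π_3 is NX_1 × NX_2 = (64, -64, 32).
Using N: Π_3 has equation 64x - 64y + 32z = -224.
Solving the 3×3 linear system 4y + z = -1, -2x + y - z = 8, 64x - 64y + 32z = -224 (e.g. by elimination or Cramer's rule, determinant = 64) gives (-6, -1, 3).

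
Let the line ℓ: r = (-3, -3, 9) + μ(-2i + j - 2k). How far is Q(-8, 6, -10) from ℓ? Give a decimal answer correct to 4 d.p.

Taking (-3, -3, 9) on ℓ with direction v = (-2, 1, -2): w = Q − (-3, -3, 9) = (-5, 9, -19), and w × v = (1, 28, 13).
Distance = |w × v| / |v| = √954 / √9 ≈ 10.2956.

10.2956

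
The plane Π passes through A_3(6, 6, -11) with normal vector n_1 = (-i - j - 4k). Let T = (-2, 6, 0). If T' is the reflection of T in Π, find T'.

Π: n_1·r = n_1·A_3 gives -x - y - 4z = 32.
λ = (n·T − d)/|n|² = (-4 − 32)/18 = -2.
Reflection = T − 2λn = (-2, 6, 0) − (-4)·(-1, -1, -4) = (-6, 2, -16).

(-6, 2, -16)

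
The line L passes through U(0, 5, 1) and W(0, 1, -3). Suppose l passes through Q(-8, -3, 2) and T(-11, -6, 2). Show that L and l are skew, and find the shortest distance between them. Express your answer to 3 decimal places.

0.577

A direction vector for L is W − U = (0, -4, -4).
A direction vector for l is T − Q = (-3, -3, 0).
Common perpendicular direction n = (0, -4, -4) × (-3, -3, 0) = (-12, 12, -12).
With w = (-8, -3, 2) − (0, 5, 1) = (-8, -8, 1), w · n = -12.
Since n ≠ 0 the lines are not parallel, and w · n = -12 ≠ 0 so they do not intersect; hence they are skew.
Distance = |w · n| / |n| = |-12| / √432 ≈ 0.577.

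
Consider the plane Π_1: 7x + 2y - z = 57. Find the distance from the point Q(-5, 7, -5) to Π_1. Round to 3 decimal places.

n·Q − d = (7)·(-5) + (2)·(7) + (-1)·(-5) − 57 = -73; |n| = √54.
Distance = |-73| / √54 = 73/√54 ≈ 9.934.

9.934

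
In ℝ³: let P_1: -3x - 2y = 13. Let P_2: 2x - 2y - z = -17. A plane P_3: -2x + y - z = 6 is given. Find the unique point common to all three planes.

(-5, 1, 5)

Solving the 3×3 linear system -3x - 2y = 13, 2x - 2y - z = -17, -2x + y - z = 6 (e.g. by elimination or Cramer's rule, determinant = -17) gives (-5, 1, 5).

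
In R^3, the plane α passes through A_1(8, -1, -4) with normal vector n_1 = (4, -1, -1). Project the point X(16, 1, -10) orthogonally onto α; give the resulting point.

(8, 3, -8)

α: n_1·r = n_1·A_1 gives 4x - y - z = 37.
Foot = X − λn with λ = (n·X − d)/|n|² = (73 − 37)/18 = 2.
Foot = (16, 1, -10) − 2·(4, -1, -1) = (8, 3, -8).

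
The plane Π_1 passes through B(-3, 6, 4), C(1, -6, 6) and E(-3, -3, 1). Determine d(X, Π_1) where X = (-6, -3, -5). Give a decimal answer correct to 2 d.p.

BC = (4, -12, 2), BE = (0, -9, -3); a normal to Π_1 is BC × BE = (54, 12, -36).
Using B: Π_1 has equation 54x + 12y - 36z = -234.
n·X − d = (54)·(-6) + (12)·(-3) + (-36)·(-5) − (-234) = 54; |n| = √4356.
Distance = |54| / √4356 = 54/√4356 ≈ 0.82.

0.82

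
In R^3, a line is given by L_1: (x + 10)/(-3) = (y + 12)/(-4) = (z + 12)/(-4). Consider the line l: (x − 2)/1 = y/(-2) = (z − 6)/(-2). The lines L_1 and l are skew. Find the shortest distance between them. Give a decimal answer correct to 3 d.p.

L_1 has direction (-3, -4, -4) through (-10, -12, -12).
l has direction (1, -2, -2) through (2, 0, 6).
Common perpendicular direction n = (-3, -4, -4) × (1, -2, -2) = (0, -10, 10).
With w = (2, 0, 6) − (-10, -12, -12) = (12, 12, 18), w · n = 60.
Distance = |w · n| / |n| = |60| / √200 ≈ 4.243.

4.243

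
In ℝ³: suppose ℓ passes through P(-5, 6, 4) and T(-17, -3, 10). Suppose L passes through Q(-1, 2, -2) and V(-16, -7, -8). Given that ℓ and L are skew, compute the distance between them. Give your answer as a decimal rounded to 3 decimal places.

A direction vector for ℓ is T − P = (-12, -9, 6).
A direction vector for L is V − Q = (-15, -9, -6).
Common perpendicular direction n = (-12, -9, 6) × (-15, -9, -6) = (108, -162, -27).
With w = (-1, 2, -2) − (-5, 6, 4) = (4, -4, -6), w · n = 1242.
Distance = |w · n| / |n| = |1242| / √38637 ≈ 6.319.

6.319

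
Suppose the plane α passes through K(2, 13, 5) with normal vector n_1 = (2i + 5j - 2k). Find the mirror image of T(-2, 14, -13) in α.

α: n_1·r = n_1·K gives 2x + 5y - 2z = 59.
λ = (n·T − d)/|n|² = (92 − 59)/33 = 1.
Reflection = T − 2λn = (-2, 14, -13) − 2·(2, 5, -2) = (-6, 4, -9).

(-6, 4, -9)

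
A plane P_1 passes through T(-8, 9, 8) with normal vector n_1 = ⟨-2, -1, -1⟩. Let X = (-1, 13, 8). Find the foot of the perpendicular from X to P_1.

(-7, 10, 5)

P_1: n_1·r = n_1·T gives -2x - y - z = -1.
Foot = X − λn with λ = (n·X − d)/|n|² = (-19 − (-1))/6 = -3.
Foot = (-1, 13, 8) − (-3)·(-2, -1, -1) = (-7, 10, 5).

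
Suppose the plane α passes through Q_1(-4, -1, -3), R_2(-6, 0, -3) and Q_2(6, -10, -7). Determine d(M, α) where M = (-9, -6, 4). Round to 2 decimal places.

9.67

Q_1R_2 = (-2, 1, 0), Q_1Q_2 = (10, -9, -4); a normal to α is Q_1R_2 × Q_1Q_2 = (-4, -8, 8).
Using Q_1: α has equation -4x - 8y + 8z = 0.
n·M − d = (-4)·(-9) + (-8)·(-6) + (8)·(4) − 0 = 116; |n| = √144.
Distance = |116| / √144 = 116/√144 ≈ 9.67.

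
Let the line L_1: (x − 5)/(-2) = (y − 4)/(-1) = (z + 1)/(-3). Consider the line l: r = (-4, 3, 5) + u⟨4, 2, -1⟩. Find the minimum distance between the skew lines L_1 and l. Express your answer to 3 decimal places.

L_1 has direction (-2, -1, -3) through (5, 4, -1).
Common perpendicular direction n = (-2, -1, -3) × (4, 2, -1) = (7, -14, 0).
With w = (-4, 3, 5) − (5, 4, -1) = (-9, -1, 6), w · n = -49.
Distance = |w · n| / |n| = |-49| / √245 ≈ 3.130.

3.130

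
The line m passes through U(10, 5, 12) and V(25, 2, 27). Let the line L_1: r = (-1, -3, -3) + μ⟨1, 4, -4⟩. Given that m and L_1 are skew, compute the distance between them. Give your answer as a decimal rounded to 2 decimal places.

9.32

A direction vector for m is V − U = (15, -3, 15).
Common perpendicular direction n = (15, -3, 15) × (1, 4, -4) = (-48, 75, 63).
With w = (-1, -3, -3) − (10, 5, 12) = (-11, -8, -15), w · n = -1017.
Distance = |w · n| / |n| = |-1017| / √11898 ≈ 9.32.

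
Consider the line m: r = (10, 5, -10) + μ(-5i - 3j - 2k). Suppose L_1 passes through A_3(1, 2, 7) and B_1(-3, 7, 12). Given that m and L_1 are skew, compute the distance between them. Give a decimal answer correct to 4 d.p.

13.7067

A direction vector for L_1 is B_1 − A_3 = (-4, 5, 5).
Common perpendicular direction n = (-5, -3, -2) × (-4, 5, 5) = (-5, 33, -37).
With w = (1, 2, 7) − (10, 5, -10) = (-9, -3, 17), w · n = -683.
Distance = |w · n| / |n| = |-683| / √2483 ≈ 13.7067.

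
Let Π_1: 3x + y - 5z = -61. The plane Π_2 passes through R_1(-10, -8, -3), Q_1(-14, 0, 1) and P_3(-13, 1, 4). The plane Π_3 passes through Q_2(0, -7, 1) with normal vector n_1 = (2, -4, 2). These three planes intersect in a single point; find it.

(-5, -6, 8)

R_1Q_1 = (-4, 8, 4), R_1P_3 = (-3, 9, 7); a normal to Π_2 is R_1Q_1 × R_1P_3 = (20, 16, -12).
Using R_1: Π_2 has equation 20x + 16y - 12z = -292.
Π_3: n_1·r = n_1·Q_2 gives 2x - 4y + 2z = 30.
Solving the 3×3 linear system 3x + y - 5z = -61, 20x + 16y - 12z = -292, 2x - 4y + 2z = 30 (e.g. by elimination or Cramer's rule, determinant = 448) gives (-5, -6, 8).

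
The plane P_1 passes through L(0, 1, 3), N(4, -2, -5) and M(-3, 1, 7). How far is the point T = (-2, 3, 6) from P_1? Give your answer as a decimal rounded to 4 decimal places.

0.7647

LN = (4, -3, -8), LM = (-3, 0, 4); a normal to P_1 is LN × LM = (-12, 8, -9).
Using L: P_1 has equation -12x + 8y - 9z = -19.
n·T − d = (-12)·(-2) + (8)·(3) + (-9)·(6) − (-19) = 13; |n| = √289.
Distance = |13| / √289 = 13/√289 ≈ 0.7647.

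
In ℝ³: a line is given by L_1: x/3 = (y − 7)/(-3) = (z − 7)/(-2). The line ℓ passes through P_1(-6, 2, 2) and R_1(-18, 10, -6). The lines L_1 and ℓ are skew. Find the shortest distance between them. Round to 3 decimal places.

6.601

L_1 has direction (3, -3, -2) through (0, 7, 7).
A direction vector for ℓ is R_1 − P_1 = (-12, 8, -8).
Common perpendicular direction n = (3, -3, -2) × (-12, 8, -8) = (40, 48, -12).
With w = (-6, 2, 2) − (0, 7, 7) = (-6, -5, -5), w · n = -420.
Distance = |w · n| / |n| = |-420| / √4048 ≈ 6.601.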